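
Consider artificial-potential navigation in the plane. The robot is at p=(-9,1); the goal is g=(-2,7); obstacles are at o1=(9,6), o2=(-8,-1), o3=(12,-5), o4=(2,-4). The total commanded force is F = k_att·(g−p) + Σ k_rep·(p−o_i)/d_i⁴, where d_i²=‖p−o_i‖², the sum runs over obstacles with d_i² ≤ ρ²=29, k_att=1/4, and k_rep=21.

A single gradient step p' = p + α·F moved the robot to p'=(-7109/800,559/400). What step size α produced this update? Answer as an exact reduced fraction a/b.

α = 1/8

F_att = 1/4·(g−p) = 1/4·(7,6) = (1.7500,1.5000)
o1: d²=349 > ρ²=29 → inactive
o2: d²=5 ≤ ρ²=29; F_rep = 21·(-1,2)/5² = (-0.8400,1.6800)
o3: d²=477 > ρ²=29 → inactive
o4: d²=146 > ρ²=29 → inactive
F = F_att + ΣF_rep = (0.9100,3.1800)
Δp = p'−p = (0.1138,0.3975); α = Δx/Fx = (91/800) / (91/100) = 1/8
check: Δy/Fy = (159/400) / (159/50) = 1/8 ✓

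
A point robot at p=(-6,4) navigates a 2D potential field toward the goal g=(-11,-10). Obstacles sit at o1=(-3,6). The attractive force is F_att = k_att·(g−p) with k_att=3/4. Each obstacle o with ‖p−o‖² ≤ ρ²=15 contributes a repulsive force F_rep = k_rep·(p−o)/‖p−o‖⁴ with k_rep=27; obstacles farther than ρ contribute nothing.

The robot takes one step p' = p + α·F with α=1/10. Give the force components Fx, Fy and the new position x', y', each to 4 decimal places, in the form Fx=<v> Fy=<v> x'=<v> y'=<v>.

F_att = 3/4·(g−p) = 3/4·(-5,-14) = (-3.7500,-10.5000)
o1: d²=13 ≤ ρ²=15; F_rep = 27·(-3,-2)/13² = (-0.4793,-0.3195)
F = F_att + ΣF_rep = (-4.2293,-10.8195)
p' = p + 1/10·F = (-6.4229,2.9180)

Fx=-4.2293 Fy=-10.8195 x'=-6.4229 y'=2.9180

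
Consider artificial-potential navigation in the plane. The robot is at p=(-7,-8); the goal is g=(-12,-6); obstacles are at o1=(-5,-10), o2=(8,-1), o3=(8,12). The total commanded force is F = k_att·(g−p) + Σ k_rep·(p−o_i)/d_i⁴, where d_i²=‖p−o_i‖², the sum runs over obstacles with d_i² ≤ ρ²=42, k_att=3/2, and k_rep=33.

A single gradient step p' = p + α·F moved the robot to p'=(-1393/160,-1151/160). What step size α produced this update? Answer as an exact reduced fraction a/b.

α = 1/5

F_att = 3/2·(g−p) = 3/2·(-5,2) = (-7.5000,3.0000)
o1: d²=8 ≤ ρ²=42; F_rep = 33·(-2,2)/8² = (-1.0312,1.0312)
o2: d²=274 > ρ²=42 → inactive
o3: d²=625 > ρ²=42 → inactive
F = F_att + ΣF_rep = (-8.5312,4.0312)
Δp = p'−p = (-1.7063,0.8063); α = Δx/Fx = (-273/160) / (-273/32) = 1/5
check: Δy/Fy = (129/160) / (129/32) = 1/5 ✓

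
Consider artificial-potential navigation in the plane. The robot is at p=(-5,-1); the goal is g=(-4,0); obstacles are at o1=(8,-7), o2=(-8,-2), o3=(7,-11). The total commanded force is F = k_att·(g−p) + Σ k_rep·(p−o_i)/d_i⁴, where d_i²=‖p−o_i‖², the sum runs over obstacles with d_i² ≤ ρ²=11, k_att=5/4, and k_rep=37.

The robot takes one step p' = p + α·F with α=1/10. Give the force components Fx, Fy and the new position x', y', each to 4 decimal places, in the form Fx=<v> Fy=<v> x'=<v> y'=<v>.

F_att = 5/4·(g−p) = 5/4·(1,1) = (1.2500,1.2500)
o1: d²=205 > ρ²=11 → inactive
o2: d²=10 ≤ ρ²=11; F_rep = 37·(3,1)/10² = (1.1100,0.3700)
o3: d²=244 > ρ²=11 → inactive
F = F_att + ΣF_rep = (2.3600,1.6200)
p' = p + 1/10·F = (-4.7640,-0.8380)

Fx=2.3600 Fy=1.6200 x'=-4.7640 y'=-0.8380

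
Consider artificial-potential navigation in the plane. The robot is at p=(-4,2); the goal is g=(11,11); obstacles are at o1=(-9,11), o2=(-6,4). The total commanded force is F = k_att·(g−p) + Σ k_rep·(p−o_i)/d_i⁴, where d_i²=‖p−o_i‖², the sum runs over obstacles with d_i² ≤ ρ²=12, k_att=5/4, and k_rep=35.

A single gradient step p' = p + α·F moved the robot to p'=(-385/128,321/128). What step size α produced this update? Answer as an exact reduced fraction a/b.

F_att = 5/4·(g−p) = 5/4·(15,9) = (18.7500,11.2500)
o1: d²=106 > ρ²=12 → inactive
o2: d²=8 ≤ ρ²=12; F_rep = 35·(2,-2)/8² = (1.0938,-1.0938)
F = F_att + ΣF_rep = (19.8438,10.1562)
Δp = p'−p = (0.9922,0.5078); α = Δx/Fx = (127/128) / (635/32) = 1/20
check: Δy/Fy = (65/128) / (325/32) = 1/20 ✓

α = 1/20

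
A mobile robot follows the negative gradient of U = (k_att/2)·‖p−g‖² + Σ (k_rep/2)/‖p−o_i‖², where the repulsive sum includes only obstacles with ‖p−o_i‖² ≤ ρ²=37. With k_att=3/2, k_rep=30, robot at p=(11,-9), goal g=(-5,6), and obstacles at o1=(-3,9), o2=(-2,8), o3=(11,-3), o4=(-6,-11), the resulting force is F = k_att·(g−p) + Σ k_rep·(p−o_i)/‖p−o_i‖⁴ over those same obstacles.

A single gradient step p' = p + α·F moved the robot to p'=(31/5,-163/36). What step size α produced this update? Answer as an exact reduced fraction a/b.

α = 1/5

F_att = 3/2·(g−p) = 3/2·(-16,15) = (-24.0000,22.5000)
o1: d²=520 > ρ²=37 → inactive
o2: d²=458 > ρ²=37 → inactive
o3: d²=36 ≤ ρ²=37; F_rep = 30·(0,-6)/36² = (0.0000,-0.1389)
o4: d²=293 > ρ²=37 → inactive
F = F_att + ΣF_rep = (-24.0000,22.3611)
Δp = p'−p = (-4.8000,4.4722); α = Δx/Fx = (-24/5) / (-24) = 1/5
check: Δy/Fy = (161/36) / (805/36) = 1/5 ✓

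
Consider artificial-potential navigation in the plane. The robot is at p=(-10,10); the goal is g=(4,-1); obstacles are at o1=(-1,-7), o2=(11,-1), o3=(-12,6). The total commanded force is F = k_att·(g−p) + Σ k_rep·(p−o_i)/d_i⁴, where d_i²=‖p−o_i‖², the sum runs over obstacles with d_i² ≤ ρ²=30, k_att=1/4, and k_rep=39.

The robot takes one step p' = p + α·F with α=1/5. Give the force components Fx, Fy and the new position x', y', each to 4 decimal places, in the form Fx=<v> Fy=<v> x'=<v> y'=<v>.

F_att = 1/4·(g−p) = 1/4·(14,-11) = (3.5000,-2.7500)
o1: d²=370 > ρ²=30 → inactive
o2: d²=562 > ρ²=30 → inactive
o3: d²=20 ≤ ρ²=30; F_rep = 39·(2,4)/20² = (0.1950,0.3900)
F = F_att + ΣF_rep = (3.6950,-2.3600)
p' = p + 1/5·F = (-9.2610,9.5280)

Fx=3.6950 Fy=-2.3600 x'=-9.2610 y'=9.5280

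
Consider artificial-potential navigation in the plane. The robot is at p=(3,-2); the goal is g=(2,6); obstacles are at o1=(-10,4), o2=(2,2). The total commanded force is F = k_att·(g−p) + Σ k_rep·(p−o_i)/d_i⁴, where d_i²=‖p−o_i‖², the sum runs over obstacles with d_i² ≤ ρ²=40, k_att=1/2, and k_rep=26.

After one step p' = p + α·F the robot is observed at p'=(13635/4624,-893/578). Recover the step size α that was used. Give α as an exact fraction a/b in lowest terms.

α = 1/8

F_att = 1/2·(g−p) = 1/2·(-1,8) = (-0.5000,4.0000)
o1: d²=205 > ρ²=40 → inactive
o2: d²=17 ≤ ρ²=40; F_rep = 26·(1,-4)/17² = (0.0900,-0.3599)
F = F_att + ΣF_rep = (-0.4100,3.6401)
Δp = p'−p = (-0.0513,0.4550); α = Δx/Fx = (-237/4624) / (-237/578) = 1/8
check: Δy/Fy = (263/578) / (1052/289) = 1/8 ✓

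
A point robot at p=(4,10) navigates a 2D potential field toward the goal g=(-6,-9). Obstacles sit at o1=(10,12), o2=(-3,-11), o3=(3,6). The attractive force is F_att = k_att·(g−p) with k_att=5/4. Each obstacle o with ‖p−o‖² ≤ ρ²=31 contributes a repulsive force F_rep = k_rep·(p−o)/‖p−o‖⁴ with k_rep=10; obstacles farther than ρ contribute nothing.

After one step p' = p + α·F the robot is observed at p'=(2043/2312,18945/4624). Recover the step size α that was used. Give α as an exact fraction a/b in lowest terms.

α = 1/4

F_att = 5/4·(g−p) = 5/4·(-10,-19) = (-12.5000,-23.7500)
o1: d²=40 > ρ²=31 → inactive
o2: d²=490 > ρ²=31 → inactive
o3: d²=17 ≤ ρ²=31; F_rep = 10·(1,4)/17² = (0.0346,0.1384)
F = F_att + ΣF_rep = (-12.4654,-23.6116)
Δp = p'−p = (-3.1163,-5.9029); α = Δx/Fx = (-7205/2312) / (-7205/578) = 1/4
check: Δy/Fy = (-27295/4624) / (-27295/1156) = 1/4 ✓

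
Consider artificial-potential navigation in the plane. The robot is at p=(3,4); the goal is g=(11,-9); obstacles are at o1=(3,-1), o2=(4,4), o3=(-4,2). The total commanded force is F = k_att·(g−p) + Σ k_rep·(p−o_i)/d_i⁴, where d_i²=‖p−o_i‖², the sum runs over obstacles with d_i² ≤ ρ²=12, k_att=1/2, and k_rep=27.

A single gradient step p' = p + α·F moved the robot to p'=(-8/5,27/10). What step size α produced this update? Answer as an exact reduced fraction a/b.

F_att = 1/2·(g−p) = 1/2·(8,-13) = (4.0000,-6.5000)
o1: d²=25 > ρ²=12 → inactive
o2: d²=1 ≤ ρ²=12; F_rep = 27·(-1,0)/1² = (-27.0000,0.0000)
o3: d²=53 > ρ²=12 → inactive
F = F_att + ΣF_rep = (-23.0000,-6.5000)
Δp = p'−p = (-4.6000,-1.3000); α = Δx/Fx = (-23/5) / (-23) = 1/5
check: Δy/Fy = (-13/10) / (-13/2) = 1/5 ✓

α = 1/5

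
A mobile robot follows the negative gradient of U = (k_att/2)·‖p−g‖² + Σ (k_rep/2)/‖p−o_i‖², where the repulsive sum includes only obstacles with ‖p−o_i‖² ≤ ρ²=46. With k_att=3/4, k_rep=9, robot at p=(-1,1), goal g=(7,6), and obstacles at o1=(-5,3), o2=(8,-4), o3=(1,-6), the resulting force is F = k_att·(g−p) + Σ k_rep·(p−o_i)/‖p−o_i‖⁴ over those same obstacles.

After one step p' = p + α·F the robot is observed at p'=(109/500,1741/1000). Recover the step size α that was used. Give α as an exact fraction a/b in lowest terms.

α = 1/5

F_att = 3/4·(g−p) = 3/4·(8,5) = (6.0000,3.7500)
o1: d²=20 ≤ ρ²=46; F_rep = 9·(4,-2)/20² = (0.0900,-0.0450)
o2: d²=106 > ρ²=46 → inactive
o3: d²=53 > ρ²=46 → inactive
F = F_att + ΣF_rep = (6.0900,3.7050)
Δp = p'−p = (1.2180,0.7410); α = Δx/Fx = (609/500) / (609/100) = 1/5
check: Δy/Fy = (741/1000) / (741/200) = 1/5 ✓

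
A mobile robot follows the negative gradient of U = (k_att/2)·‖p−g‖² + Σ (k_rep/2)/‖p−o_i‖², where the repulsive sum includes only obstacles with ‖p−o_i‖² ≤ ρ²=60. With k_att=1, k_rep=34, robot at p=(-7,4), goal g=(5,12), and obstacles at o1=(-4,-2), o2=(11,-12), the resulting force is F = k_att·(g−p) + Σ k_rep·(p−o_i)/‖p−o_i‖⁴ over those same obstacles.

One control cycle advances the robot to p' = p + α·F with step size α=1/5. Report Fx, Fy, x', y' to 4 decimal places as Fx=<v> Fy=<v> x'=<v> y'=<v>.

F_att = 1·(g−p) = 1·(12,8) = (12.0000,8.0000)
o1: d²=45 ≤ ρ²=60; F_rep = 34·(-3,6)/45² = (-0.0504,0.1007)
o2: d²=580 > ρ²=60 → inactive
F = F_att + ΣF_rep = (11.9496,8.1007)
p' = p + 1/5·F = (-4.6101,5.6201)

Fx=11.9496 Fy=8.1007 x'=-4.6101 y'=5.6201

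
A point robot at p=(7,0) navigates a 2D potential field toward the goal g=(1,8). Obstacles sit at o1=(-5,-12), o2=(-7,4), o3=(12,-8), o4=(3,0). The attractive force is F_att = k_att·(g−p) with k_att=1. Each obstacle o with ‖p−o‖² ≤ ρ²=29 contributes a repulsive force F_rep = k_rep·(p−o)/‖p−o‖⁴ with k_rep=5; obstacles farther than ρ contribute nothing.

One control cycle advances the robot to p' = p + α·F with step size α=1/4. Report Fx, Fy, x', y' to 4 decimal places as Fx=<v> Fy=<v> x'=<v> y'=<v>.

Fx=-5.9219 Fy=8.0000 x'=5.5195 y'=2.0000

F_att = 1·(g−p) = 1·(-6,8) = (-6.0000,8.0000)
o1: d²=288 > ρ²=29 → inactive
o2: d²=212 > ρ²=29 → inactive
o3: d²=89 > ρ²=29 → inactive
o4: d²=16 ≤ ρ²=29; F_rep = 5·(4,0)/16² = (0.0781,0.0000)
F = F_att + ΣF_rep = (-5.9219,8.0000)
p' = p + 1/4·F = (5.5195,2.0000)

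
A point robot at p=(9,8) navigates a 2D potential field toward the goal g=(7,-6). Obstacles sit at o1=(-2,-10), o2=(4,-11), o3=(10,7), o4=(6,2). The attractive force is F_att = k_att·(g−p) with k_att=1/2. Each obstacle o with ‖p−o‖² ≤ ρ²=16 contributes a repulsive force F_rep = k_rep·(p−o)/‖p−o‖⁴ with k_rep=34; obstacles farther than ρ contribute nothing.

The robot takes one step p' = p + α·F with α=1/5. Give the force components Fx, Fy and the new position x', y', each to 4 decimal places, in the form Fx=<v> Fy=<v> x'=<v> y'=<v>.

F_att = 1/2·(g−p) = 1/2·(-2,-14) = (-1.0000,-7.0000)
o1: d²=445 > ρ²=16 → inactive
o2: d²=386 > ρ²=16 → inactive
o3: d²=2 ≤ ρ²=16; F_rep = 34·(-1,1)/2² = (-8.5000,8.5000)
o4: d²=45 > ρ²=16 → inactive
F = F_att + ΣF_rep = (-9.5000,1.5000)
p' = p + 1/5·F = (7.1000,8.3000)

Fx=-9.5000 Fy=1.5000 x'=7.1000 y'=8.3000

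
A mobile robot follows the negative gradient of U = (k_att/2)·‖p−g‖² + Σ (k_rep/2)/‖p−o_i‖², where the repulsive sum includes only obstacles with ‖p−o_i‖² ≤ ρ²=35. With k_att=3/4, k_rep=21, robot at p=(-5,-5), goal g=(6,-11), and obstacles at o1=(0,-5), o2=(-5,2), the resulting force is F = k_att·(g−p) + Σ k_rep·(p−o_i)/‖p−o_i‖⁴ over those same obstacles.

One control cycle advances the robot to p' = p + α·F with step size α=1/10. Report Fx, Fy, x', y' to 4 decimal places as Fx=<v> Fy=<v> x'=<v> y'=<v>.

Fx=8.0820 Fy=-4.5000 x'=-4.1918 y'=-5.4500

F_att = 3/4·(g−p) = 3/4·(11,-6) = (8.2500,-4.5000)
o1: d²=25 ≤ ρ²=35; F_rep = 21·(-5,0)/25² = (-0.1680,0.0000)
o2: d²=49 > ρ²=35 → inactive
F = F_att + ΣF_rep = (8.0820,-4.5000)
p' = p + 1/10·F = (-4.1918,-5.4500)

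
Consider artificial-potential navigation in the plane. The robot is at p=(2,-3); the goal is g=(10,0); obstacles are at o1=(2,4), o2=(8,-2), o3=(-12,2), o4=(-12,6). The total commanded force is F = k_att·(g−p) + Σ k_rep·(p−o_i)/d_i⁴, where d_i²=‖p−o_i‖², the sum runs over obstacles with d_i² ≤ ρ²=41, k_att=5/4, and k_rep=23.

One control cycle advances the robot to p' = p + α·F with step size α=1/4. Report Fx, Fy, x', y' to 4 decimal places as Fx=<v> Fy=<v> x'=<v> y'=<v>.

F_att = 5/4·(g−p) = 5/4·(8,3) = (10.0000,3.7500)
o1: d²=49 > ρ²=41 → inactive
o2: d²=37 ≤ ρ²=41; F_rep = 23·(-6,-1)/37² = (-0.1008,-0.0168)
o3: d²=221 > ρ²=41 → inactive
o4: d²=277 > ρ²=41 → inactive
F = F_att + ΣF_rep = (9.8992,3.7332)
p' = p + 1/4·F = (4.4748,-2.0667)

Fx=9.8992 Fy=3.7332 x'=4.4748 y'=-2.0667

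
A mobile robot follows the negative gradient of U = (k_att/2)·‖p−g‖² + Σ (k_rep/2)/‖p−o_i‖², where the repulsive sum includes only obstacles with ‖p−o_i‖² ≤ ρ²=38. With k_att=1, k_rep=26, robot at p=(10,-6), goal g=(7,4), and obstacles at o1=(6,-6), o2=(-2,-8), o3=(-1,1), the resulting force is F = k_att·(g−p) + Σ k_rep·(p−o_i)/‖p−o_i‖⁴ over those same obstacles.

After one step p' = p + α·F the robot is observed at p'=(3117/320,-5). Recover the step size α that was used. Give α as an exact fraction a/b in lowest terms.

F_att = 1·(g−p) = 1·(-3,10) = (-3.0000,10.0000)
o1: d²=16 ≤ ρ²=38; F_rep = 26·(4,0)/16² = (0.4062,0.0000)
o2: d²=148 > ρ²=38 → inactive
o3: d²=170 > ρ²=38 → inactive
F = F_att + ΣF_rep = (-2.5938,10.0000)
Δp = p'−p = (-0.2594,1.0000); α = Δx/Fx = (-83/320) / (-83/32) = 1/10
check: Δy/Fy = (1) / (10) = 1/10 ✓

α = 1/10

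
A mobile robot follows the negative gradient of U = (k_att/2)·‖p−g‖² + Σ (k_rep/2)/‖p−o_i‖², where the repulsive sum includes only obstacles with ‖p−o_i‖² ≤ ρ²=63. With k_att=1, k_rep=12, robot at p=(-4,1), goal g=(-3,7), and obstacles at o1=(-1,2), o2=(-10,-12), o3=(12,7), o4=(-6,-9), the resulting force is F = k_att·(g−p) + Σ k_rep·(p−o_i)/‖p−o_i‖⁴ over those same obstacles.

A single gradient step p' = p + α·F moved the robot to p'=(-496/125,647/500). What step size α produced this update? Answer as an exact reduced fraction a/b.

F_att = 1·(g−p) = 1·(1,6) = (1.0000,6.0000)
o1: d²=10 ≤ ρ²=63; F_rep = 12·(-3,-1)/10² = (-0.3600,-0.1200)
o2: d²=205 > ρ²=63 → inactive
o3: d²=292 > ρ²=63 → inactive
o4: d²=104 > ρ²=63 → inactive
F = F_att + ΣF_rep = (0.6400,5.8800)
Δp = p'−p = (0.0320,0.2940); α = Δx/Fx = (4/125) / (16/25) = 1/20
check: Δy/Fy = (147/500) / (147/25) = 1/20 ✓

α = 1/20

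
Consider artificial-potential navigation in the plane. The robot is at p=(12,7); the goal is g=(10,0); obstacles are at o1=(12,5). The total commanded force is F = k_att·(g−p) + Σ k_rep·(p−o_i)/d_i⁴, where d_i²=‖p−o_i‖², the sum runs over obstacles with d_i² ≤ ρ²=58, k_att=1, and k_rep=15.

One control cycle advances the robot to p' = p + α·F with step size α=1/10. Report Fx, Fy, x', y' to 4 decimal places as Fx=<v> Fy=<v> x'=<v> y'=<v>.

F_att = 1·(g−p) = 1·(-2,-7) = (-2.0000,-7.0000)
o1: d²=4 ≤ ρ²=58; F_rep = 15·(0,2)/4² = (0.0000,1.8750)
F = F_att + ΣF_rep = (-2.0000,-5.1250)
p' = p + 1/10·F = (11.8000,6.4875)

Fx=-2.0000 Fy=-5.1250 x'=11.8000 y'=6.4875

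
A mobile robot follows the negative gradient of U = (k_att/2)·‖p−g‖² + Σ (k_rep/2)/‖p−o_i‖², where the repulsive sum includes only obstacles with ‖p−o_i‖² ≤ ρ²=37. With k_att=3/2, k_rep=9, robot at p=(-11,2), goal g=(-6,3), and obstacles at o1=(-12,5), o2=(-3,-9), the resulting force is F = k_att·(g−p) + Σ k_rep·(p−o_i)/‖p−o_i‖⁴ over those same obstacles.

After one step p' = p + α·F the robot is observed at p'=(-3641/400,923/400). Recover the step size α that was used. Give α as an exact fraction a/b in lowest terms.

F_att = 3/2·(g−p) = 3/2·(5,1) = (7.5000,1.5000)
o1: d²=10 ≤ ρ²=37; F_rep = 9·(1,-3)/10² = (0.0900,-0.2700)
o2: d²=185 > ρ²=37 → inactive
F = F_att + ΣF_rep = (7.5900,1.2300)
Δp = p'−p = (1.8975,0.3075); α = Δx/Fx = (759/400) / (759/100) = 1/4
check: Δy/Fy = (123/400) / (123/100) = 1/4 ✓

α = 1/4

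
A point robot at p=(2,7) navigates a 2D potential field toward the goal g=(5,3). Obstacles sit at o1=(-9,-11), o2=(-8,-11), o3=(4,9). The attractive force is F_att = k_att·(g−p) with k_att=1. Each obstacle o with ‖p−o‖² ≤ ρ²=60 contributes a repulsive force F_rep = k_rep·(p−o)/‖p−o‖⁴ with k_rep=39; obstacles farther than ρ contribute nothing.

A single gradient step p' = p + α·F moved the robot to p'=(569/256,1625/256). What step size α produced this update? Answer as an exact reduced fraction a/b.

F_att = 1·(g−p) = 1·(3,-4) = (3.0000,-4.0000)
o1: d²=445 > ρ²=60 → inactive
o2: d²=424 > ρ²=60 → inactive
o3: d²=8 ≤ ρ²=60; F_rep = 39·(-2,-2)/8² = (-1.2188,-1.2188)
F = F_att + ΣF_rep = (1.7812,-5.2188)
Δp = p'−p = (0.2227,-0.6523); α = Δx/Fx = (57/256) / (57/32) = 1/8
check: Δy/Fy = (-167/256) / (-167/32) = 1/8 ✓

α = 1/8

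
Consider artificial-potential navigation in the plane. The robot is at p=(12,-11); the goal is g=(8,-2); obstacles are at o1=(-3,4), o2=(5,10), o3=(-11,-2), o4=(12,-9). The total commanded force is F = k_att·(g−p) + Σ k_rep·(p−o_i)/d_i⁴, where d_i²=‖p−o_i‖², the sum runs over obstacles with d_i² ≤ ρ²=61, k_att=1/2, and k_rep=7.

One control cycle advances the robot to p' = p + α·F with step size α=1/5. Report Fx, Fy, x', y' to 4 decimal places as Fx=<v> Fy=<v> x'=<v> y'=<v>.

Fx=-2.0000 Fy=3.6250 x'=11.6000 y'=-10.2750

F_att = 1/2·(g−p) = 1/2·(-4,9) = (-2.0000,4.5000)
o1: d²=450 > ρ²=61 → inactive
o2: d²=490 > ρ²=61 → inactive
o3: d²=610 > ρ²=61 → inactive
o4: d²=4 ≤ ρ²=61; F_rep = 7·(0,-2)/4² = (0.0000,-0.8750)
F = F_att + ΣF_rep = (-2.0000,3.6250)
p' = p + 1/5·F = (11.6000,-10.2750)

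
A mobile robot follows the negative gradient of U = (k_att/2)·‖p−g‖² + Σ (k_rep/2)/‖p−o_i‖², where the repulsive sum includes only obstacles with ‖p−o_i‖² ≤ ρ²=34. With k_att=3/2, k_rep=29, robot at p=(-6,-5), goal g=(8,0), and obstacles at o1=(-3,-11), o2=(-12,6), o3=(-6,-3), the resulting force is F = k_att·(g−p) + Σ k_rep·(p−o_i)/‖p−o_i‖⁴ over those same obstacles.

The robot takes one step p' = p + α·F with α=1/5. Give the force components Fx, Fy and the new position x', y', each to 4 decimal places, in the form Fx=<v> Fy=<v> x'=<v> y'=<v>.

F_att = 3/2·(g−p) = 3/2·(14,5) = (21.0000,7.5000)
o1: d²=45 > ρ²=34 → inactive
o2: d²=157 > ρ²=34 → inactive
o3: d²=4 ≤ ρ²=34; F_rep = 29·(0,-2)/4² = (0.0000,-3.6250)
F = F_att + ΣF_rep = (21.0000,3.8750)
p' = p + 1/5·F = (-1.8000,-4.2250)

Fx=21.0000 Fy=3.8750 x'=-1.8000 y'=-4.2250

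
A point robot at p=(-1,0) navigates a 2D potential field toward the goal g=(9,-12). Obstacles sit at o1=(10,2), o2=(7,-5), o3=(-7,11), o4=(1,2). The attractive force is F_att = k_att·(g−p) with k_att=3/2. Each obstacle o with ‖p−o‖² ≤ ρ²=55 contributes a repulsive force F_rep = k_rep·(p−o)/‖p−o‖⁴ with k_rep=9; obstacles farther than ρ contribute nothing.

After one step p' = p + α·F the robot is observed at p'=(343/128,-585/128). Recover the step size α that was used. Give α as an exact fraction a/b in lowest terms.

α = 1/4

F_att = 3/2·(g−p) = 3/2·(10,-12) = (15.0000,-18.0000)
o1: d²=125 > ρ²=55 → inactive
o2: d²=89 > ρ²=55 → inactive
o3: d²=157 > ρ²=55 → inactive
o4: d²=8 ≤ ρ²=55; F_rep = 9·(-2,-2)/8² = (-0.2812,-0.2812)
F = F_att + ΣF_rep = (14.7188,-18.2812)
Δp = p'−p = (3.6797,-4.5703); α = Δx/Fx = (471/128) / (471/32) = 1/4
check: Δy/Fy = (-585/128) / (-585/32) = 1/4 ✓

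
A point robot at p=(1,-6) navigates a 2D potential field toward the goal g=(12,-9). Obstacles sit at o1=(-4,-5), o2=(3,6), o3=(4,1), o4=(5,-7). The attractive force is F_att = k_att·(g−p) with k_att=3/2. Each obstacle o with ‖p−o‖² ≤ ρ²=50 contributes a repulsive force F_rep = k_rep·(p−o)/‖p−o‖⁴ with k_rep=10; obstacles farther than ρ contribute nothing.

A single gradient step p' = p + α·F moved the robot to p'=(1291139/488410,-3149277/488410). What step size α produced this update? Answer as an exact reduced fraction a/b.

F_att = 3/2·(g−p) = 3/2·(11,-3) = (16.5000,-4.5000)
o1: d²=26 ≤ ρ²=50; F_rep = 10·(5,-1)/26² = (0.0740,-0.0148)
o2: d²=148 > ρ²=50 → inactive
o3: d²=58 > ρ²=50 → inactive
o4: d²=17 ≤ ρ²=50; F_rep = 10·(-4,1)/17² = (-0.1384,0.0346)
F = F_att + ΣF_rep = (16.4356,-4.4802)
Δp = p'−p = (1.6436,-0.4480); α = Δx/Fx = (802729/488410) / (802729/48841) = 1/10
check: Δy/Fy = (-218817/488410) / (-218817/48841) = 1/10 ✓

α = 1/10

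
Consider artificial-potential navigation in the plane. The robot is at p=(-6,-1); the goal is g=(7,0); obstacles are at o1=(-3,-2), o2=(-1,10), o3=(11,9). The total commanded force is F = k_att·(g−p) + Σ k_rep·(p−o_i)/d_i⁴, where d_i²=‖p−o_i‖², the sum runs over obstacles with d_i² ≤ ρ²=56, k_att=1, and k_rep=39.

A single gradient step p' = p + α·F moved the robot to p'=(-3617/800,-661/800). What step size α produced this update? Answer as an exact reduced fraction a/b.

α = 1/8

F_att = 1·(g−p) = 1·(13,1) = (13.0000,1.0000)
o1: d²=10 ≤ ρ²=56; F_rep = 39·(-3,1)/10² = (-1.1700,0.3900)
o2: d²=146 > ρ²=56 → inactive
o3: d²=389 > ρ²=56 → inactive
F = F_att + ΣF_rep = (11.8300,1.3900)
Δp = p'−p = (1.4788,0.1737); α = Δx/Fx = (1183/800) / (1183/100) = 1/8
check: Δy/Fy = (139/800) / (139/100) = 1/8 ✓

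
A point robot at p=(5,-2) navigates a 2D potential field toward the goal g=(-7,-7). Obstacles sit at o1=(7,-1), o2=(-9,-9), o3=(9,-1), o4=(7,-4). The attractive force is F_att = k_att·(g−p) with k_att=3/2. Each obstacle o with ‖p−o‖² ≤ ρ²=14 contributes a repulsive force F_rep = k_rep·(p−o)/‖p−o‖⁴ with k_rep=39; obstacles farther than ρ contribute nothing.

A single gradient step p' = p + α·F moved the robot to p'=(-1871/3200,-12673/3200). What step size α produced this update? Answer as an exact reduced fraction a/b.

F_att = 3/2·(g−p) = 3/2·(-12,-5) = (-18.0000,-7.5000)
o1: d²=5 ≤ ρ²=14; F_rep = 39·(-2,-1)/5² = (-3.1200,-1.5600)
o2: d²=245 > ρ²=14 → inactive
o3: d²=17 > ρ²=14 → inactive
o4: d²=8 ≤ ρ²=14; F_rep = 39·(-2,2)/8² = (-1.2188,1.2188)
F = F_att + ΣF_rep = (-22.3388,-7.8412)
Δp = p'−p = (-5.5847,-1.9603); α = Δx/Fx = (-17871/3200) / (-17871/800) = 1/4
check: Δy/Fy = (-6273/3200) / (-6273/800) = 1/4 ✓

α = 1/4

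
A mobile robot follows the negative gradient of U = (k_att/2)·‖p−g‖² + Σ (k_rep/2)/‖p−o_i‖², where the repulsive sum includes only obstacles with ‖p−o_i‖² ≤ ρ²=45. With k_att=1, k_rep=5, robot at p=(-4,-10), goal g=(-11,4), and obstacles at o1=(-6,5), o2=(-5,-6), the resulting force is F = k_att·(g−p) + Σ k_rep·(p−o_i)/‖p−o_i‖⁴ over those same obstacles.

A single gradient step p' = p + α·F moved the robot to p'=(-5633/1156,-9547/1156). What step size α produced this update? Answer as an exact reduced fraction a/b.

α = 1/8

F_att = 1·(g−p) = 1·(-7,14) = (-7.0000,14.0000)
o1: d²=229 > ρ²=45 → inactive
o2: d²=17 ≤ ρ²=45; F_rep = 5·(1,-4)/17² = (0.0173,-0.0692)
F = F_att + ΣF_rep = (-6.9827,13.9308)
Δp = p'−p = (-0.8728,1.7413); α = Δx/Fx = (-1009/1156) / (-2018/289) = 1/8
check: Δy/Fy = (2013/1156) / (4026/289) = 1/8 ✓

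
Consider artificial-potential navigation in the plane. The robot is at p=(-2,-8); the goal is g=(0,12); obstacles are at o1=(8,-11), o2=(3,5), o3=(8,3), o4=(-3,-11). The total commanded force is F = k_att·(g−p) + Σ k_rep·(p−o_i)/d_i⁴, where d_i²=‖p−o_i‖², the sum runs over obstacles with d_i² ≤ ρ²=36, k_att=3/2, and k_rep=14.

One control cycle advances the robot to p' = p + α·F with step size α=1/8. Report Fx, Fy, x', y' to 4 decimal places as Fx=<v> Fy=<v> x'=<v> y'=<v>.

F_att = 3/2·(g−p) = 3/2·(2,20) = (3.0000,30.0000)
o1: d²=109 > ρ²=36 → inactive
o2: d²=194 > ρ²=36 → inactive
o3: d²=221 > ρ²=36 → inactive
o4: d²=10 ≤ ρ²=36; F_rep = 14·(1,3)/10² = (0.1400,0.4200)
F = F_att + ΣF_rep = (3.1400,30.4200)
p' = p + 1/8·F = (-1.6075,-4.1975)

Fx=3.1400 Fy=30.4200 x'=-1.6075 y'=-4.1975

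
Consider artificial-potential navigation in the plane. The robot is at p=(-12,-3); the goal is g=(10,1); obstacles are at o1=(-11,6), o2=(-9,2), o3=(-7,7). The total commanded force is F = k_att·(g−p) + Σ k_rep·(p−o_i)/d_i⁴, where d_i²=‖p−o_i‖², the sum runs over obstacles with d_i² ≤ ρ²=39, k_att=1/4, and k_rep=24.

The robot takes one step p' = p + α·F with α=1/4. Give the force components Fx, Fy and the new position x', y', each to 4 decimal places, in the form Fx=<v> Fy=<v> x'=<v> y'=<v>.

Fx=5.4377 Fy=0.8962 x'=-10.6406 y'=-2.7760

F_att = 1/4·(g−p) = 1/4·(22,4) = (5.5000,1.0000)
o1: d²=82 > ρ²=39 → inactive
o2: d²=34 ≤ ρ²=39; F_rep = 24·(-3,-5)/34² = (-0.0623,-0.1038)
o3: d²=125 > ρ²=39 → inactive
F = F_att + ΣF_rep = (5.4377,0.8962)
p' = p + 1/4·F = (-10.6406,-2.7760)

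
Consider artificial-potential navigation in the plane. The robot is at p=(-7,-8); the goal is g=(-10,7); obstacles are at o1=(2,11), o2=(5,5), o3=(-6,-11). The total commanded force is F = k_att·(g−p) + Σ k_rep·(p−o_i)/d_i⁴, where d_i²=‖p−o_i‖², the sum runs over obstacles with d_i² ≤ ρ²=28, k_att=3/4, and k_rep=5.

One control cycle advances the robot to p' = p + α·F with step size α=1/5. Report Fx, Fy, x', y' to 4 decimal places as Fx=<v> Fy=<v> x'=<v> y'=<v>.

F_att = 3/4·(g−p) = 3/4·(-3,15) = (-2.2500,11.2500)
o1: d²=442 > ρ²=28 → inactive
o2: d²=313 > ρ²=28 → inactive
o3: d²=10 ≤ ρ²=28; F_rep = 5·(-1,3)/10² = (-0.0500,0.1500)
F = F_att + ΣF_rep = (-2.3000,11.4000)
p' = p + 1/5·F = (-7.4600,-5.7200)

Fx=-2.3000 Fy=11.4000 x'=-7.4600 y'=-5.7200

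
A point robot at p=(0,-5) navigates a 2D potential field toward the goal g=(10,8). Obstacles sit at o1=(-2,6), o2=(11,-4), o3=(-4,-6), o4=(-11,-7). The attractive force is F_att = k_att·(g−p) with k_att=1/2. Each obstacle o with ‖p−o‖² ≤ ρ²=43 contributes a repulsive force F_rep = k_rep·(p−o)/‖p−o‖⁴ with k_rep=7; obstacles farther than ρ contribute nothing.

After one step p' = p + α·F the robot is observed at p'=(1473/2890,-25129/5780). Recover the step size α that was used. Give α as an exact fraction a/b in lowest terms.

α = 1/10

F_att = 1/2·(g−p) = 1/2·(10,13) = (5.0000,6.5000)
o1: d²=125 > ρ²=43 → inactive
o2: d²=122 > ρ²=43 → inactive
o3: d²=17 ≤ ρ²=43; F_rep = 7·(4,1)/17² = (0.0969,0.0242)
o4: d²=125 > ρ²=43 → inactive
F = F_att + ΣF_rep = (5.0969,6.5242)
Δp = p'−p = (0.5097,0.6524); α = Δx/Fx = (1473/2890) / (1473/289) = 1/10
check: Δy/Fy = (3771/5780) / (3771/578) = 1/10 ✓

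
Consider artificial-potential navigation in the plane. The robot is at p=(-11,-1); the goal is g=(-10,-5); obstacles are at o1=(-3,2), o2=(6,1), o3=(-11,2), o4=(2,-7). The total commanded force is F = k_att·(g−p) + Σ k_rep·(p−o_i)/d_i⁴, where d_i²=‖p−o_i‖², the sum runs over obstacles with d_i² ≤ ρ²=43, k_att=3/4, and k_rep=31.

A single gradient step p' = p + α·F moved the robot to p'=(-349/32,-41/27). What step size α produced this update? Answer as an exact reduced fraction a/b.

F_att = 3/4·(g−p) = 3/4·(1,-4) = (0.7500,-3.0000)
o1: d²=73 > ρ²=43 → inactive
o2: d²=293 > ρ²=43 → inactive
o3: d²=9 ≤ ρ²=43; F_rep = 31·(0,-3)/9² = (0.0000,-1.1481)
o4: d²=205 > ρ²=43 → inactive
F = F_att + ΣF_rep = (0.7500,-4.1481)
Δp = p'−p = (0.0938,-0.5185); α = Δx/Fx = (3/32) / (3/4) = 1/8
check: Δy/Fy = (-14/27) / (-112/27) = 1/8 ✓

α = 1/8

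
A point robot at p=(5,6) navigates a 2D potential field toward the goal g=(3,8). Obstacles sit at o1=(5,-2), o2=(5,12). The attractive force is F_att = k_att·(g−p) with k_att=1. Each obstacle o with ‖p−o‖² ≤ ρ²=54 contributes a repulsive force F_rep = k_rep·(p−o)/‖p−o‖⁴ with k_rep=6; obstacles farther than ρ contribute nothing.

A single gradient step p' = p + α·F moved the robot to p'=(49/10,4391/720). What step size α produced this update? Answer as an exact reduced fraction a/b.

F_att = 1·(g−p) = 1·(-2,2) = (-2.0000,2.0000)
o1: d²=64 > ρ²=54 → inactive
o2: d²=36 ≤ ρ²=54; F_rep = 6·(0,-6)/36² = (0.0000,-0.0278)
F = F_att + ΣF_rep = (-2.0000,1.9722)
Δp = p'−p = (-0.1000,0.0986); α = Δx/Fx = (-1/10) / (-2) = 1/20
check: Δy/Fy = (71/720) / (71/36) = 1/20 ✓

α = 1/20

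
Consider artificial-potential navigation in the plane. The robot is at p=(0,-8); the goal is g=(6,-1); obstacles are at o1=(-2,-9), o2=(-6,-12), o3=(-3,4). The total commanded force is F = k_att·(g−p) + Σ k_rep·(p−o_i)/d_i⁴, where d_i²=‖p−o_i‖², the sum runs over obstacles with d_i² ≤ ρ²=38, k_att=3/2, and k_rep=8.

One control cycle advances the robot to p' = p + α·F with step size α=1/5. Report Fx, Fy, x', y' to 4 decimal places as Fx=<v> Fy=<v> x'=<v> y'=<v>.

Fx=9.6400 Fy=10.8200 x'=1.9280 y'=-5.8360

F_att = 3/2·(g−p) = 3/2·(6,7) = (9.0000,10.5000)
o1: d²=5 ≤ ρ²=38; F_rep = 8·(2,1)/5² = (0.6400,0.3200)
o2: d²=52 > ρ²=38 → inactive
o3: d²=153 > ρ²=38 → inactive
F = F_att + ΣF_rep = (9.6400,10.8200)
p' = p + 1/5·F = (1.9280,-5.8360)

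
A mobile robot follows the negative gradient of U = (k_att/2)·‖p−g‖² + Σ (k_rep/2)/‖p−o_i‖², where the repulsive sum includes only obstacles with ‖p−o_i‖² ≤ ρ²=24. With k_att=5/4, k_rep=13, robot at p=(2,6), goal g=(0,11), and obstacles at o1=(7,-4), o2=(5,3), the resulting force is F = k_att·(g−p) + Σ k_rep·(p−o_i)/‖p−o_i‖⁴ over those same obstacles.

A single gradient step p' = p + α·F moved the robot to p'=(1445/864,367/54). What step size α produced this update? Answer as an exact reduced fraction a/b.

α = 1/8

F_att = 5/4·(g−p) = 5/4·(-2,5) = (-2.5000,6.2500)
o1: d²=125 > ρ²=24 → inactive
o2: d²=18 ≤ ρ²=24; F_rep = 13·(-3,3)/18² = (-0.1204,0.1204)
F = F_att + ΣF_rep = (-2.6204,6.3704)
Δp = p'−p = (-0.3275,0.7963); α = Δx/Fx = (-283/864) / (-283/108) = 1/8
check: Δy/Fy = (43/54) / (172/27) = 1/8 ✓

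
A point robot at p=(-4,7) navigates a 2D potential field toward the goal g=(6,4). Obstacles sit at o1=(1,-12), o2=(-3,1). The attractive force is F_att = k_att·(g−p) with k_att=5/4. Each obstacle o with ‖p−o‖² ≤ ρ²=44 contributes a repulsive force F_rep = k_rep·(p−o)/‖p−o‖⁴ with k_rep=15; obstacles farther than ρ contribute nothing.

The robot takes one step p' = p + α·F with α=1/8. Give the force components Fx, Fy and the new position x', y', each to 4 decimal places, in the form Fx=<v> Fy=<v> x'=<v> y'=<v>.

Fx=12.4890 Fy=-3.6843 x'=-2.4389 y'=6.5395

F_att = 5/4·(g−p) = 5/4·(10,-3) = (12.5000,-3.7500)
o1: d²=386 > ρ²=44 → inactive
o2: d²=37 ≤ ρ²=44; F_rep = 15·(-1,6)/37² = (-0.0110,0.0657)
F = F_att + ΣF_rep = (12.4890,-3.6843)
p' = p + 1/8·F = (-2.4389,6.5395)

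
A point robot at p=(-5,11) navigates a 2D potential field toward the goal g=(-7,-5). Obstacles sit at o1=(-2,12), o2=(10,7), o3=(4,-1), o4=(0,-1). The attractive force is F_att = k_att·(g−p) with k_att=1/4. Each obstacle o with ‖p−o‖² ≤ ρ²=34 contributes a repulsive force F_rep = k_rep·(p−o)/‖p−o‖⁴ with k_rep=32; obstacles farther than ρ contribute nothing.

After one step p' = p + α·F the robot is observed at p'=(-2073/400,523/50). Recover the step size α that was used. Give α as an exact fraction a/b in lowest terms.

F_att = 1/4·(g−p) = 1/4·(-2,-16) = (-0.5000,-4.0000)
o1: d²=10 ≤ ρ²=34; F_rep = 32·(-3,-1)/10² = (-0.9600,-0.3200)
o2: d²=241 > ρ²=34 → inactive
o3: d²=225 > ρ²=34 → inactive
o4: d²=169 > ρ²=34 → inactive
F = F_att + ΣF_rep = (-1.4600,-4.3200)
Δp = p'−p = (-0.1825,-0.5400); α = Δx/Fx = (-73/400) / (-73/50) = 1/8
check: Δy/Fy = (-27/50) / (-108/25) = 1/8 ✓

α = 1/8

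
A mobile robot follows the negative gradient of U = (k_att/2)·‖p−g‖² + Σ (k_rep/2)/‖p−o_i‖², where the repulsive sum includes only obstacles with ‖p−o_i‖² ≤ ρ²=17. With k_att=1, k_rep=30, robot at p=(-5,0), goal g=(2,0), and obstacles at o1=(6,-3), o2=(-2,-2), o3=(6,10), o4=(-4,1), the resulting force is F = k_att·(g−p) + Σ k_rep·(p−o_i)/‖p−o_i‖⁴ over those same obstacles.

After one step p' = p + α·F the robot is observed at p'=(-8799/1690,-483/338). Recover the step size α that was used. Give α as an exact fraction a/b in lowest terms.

α = 1/5

F_att = 1·(g−p) = 1·(7,0) = (7.0000,0.0000)
o1: d²=130 > ρ²=17 → inactive
o2: d²=13 ≤ ρ²=17; F_rep = 30·(-3,2)/13² = (-0.5325,0.3550)
o3: d²=221 > ρ²=17 → inactive
o4: d²=2 ≤ ρ²=17; F_rep = 30·(-1,-1)/2² = (-7.5000,-7.5000)
F = F_att + ΣF_rep = (-1.0325,-7.1450)
Δp = p'−p = (-0.2065,-1.4290); α = Δx/Fx = (-349/1690) / (-349/338) = 1/5
check: Δy/Fy = (-483/338) / (-2415/338) = 1/5 ✓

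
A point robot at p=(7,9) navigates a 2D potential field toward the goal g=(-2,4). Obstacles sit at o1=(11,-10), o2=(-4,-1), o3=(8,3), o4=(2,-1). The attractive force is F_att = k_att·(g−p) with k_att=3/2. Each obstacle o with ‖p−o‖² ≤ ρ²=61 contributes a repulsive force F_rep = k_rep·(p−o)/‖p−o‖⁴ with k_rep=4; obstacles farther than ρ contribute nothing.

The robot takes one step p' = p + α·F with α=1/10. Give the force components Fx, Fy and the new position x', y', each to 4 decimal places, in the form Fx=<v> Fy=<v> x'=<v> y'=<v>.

F_att = 3/2·(g−p) = 3/2·(-9,-5) = (-13.5000,-7.5000)
o1: d²=377 > ρ²=61 → inactive
o2: d²=221 > ρ²=61 → inactive
o3: d²=37 ≤ ρ²=61; F_rep = 4·(-1,6)/37² = (-0.0029,0.0175)
o4: d²=125 > ρ²=61 → inactive
F = F_att + ΣF_rep = (-13.5029,-7.4825)
p' = p + 1/10·F = (5.6497,8.2518)

Fx=-13.5029 Fy=-7.4825 x'=5.6497 y'=8.2518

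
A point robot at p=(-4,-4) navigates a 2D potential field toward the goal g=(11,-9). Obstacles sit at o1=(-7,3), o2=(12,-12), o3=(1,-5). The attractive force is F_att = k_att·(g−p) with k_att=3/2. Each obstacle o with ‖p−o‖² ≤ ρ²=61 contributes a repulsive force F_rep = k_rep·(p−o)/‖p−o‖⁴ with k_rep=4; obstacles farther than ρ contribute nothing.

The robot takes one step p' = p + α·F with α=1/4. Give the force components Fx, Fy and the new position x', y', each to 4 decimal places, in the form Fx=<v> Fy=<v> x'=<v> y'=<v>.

Fx=22.4740 Fy=-7.5024 x'=1.6185 y'=-5.8756

F_att = 3/2·(g−p) = 3/2·(15,-5) = (22.5000,-7.5000)
o1: d²=58 ≤ ρ²=61; F_rep = 4·(3,-7)/58² = (0.0036,-0.0083)
o2: d²=320 > ρ²=61 → inactive
o3: d²=26 ≤ ρ²=61; F_rep = 4·(-5,1)/26² = (-0.0296,0.0059)
F = F_att + ΣF_rep = (22.4740,-7.5024)
p' = p + 1/4·F = (1.6185,-5.8756)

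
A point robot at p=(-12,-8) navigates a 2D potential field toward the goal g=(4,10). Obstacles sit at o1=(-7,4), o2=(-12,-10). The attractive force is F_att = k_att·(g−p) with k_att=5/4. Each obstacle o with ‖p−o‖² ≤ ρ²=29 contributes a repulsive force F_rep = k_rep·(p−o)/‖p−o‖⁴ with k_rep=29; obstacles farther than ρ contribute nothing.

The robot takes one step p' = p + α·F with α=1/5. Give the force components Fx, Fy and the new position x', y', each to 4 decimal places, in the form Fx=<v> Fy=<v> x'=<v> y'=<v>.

F_att = 5/4·(g−p) = 5/4·(16,18) = (20.0000,22.5000)
o1: d²=169 > ρ²=29 → inactive
o2: d²=4 ≤ ρ²=29; F_rep = 29·(0,2)/4² = (0.0000,3.6250)
F = F_att + ΣF_rep = (20.0000,26.1250)
p' = p + 1/5·F = (-8.0000,-2.7750)

Fx=20.0000 Fy=26.1250 x'=-8.0000 y'=-2.7750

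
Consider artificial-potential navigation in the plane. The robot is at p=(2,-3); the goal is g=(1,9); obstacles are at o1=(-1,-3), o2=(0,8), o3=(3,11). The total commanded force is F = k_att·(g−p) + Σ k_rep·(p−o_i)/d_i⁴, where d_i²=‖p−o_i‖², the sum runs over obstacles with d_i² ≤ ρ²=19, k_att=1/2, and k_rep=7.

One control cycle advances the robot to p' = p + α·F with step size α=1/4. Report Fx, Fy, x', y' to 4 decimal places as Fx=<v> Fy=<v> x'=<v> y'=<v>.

Fx=-0.2407 Fy=6.0000 x'=1.9398 y'=-1.5000

F_att = 1/2·(g−p) = 1/2·(-1,12) = (-0.5000,6.0000)
o1: d²=9 ≤ ρ²=19; F_rep = 7·(3,0)/9² = (0.2593,0.0000)
o2: d²=125 > ρ²=19 → inactive
o3: d²=197 > ρ²=19 → inactive
F = F_att + ΣF_rep = (-0.2407,6.0000)
p' = p + 1/4·F = (1.9398,-1.5000)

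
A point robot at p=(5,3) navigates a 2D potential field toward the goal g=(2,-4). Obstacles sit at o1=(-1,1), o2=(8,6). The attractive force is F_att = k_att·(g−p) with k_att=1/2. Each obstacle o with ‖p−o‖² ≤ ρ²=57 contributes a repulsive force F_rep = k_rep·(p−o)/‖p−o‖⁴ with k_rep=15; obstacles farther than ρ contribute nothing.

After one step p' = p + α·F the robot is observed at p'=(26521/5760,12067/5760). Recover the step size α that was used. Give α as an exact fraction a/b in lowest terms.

α = 1/4

F_att = 1/2·(g−p) = 1/2·(-3,-7) = (-1.5000,-3.5000)
o1: d²=40 ≤ ρ²=57; F_rep = 15·(6,2)/40² = (0.0563,0.0187)
o2: d²=18 ≤ ρ²=57; F_rep = 15·(-3,-3)/18² = (-0.1389,-0.1389)
F = F_att + ΣF_rep = (-1.5826,-3.6201)
Δp = p'−p = (-0.3957,-0.9050); α = Δx/Fx = (-2279/5760) / (-2279/1440) = 1/4
check: Δy/Fy = (-5213/5760) / (-5213/1440) = 1/4 ✓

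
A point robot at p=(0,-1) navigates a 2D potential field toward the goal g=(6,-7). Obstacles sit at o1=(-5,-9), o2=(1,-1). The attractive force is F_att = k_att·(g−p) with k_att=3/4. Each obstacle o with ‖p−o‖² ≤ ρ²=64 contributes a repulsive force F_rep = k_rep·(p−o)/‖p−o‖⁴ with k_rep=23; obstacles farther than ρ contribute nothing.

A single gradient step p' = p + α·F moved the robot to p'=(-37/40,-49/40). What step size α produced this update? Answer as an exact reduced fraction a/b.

α = 1/20

F_att = 3/4·(g−p) = 3/4·(6,-6) = (4.5000,-4.5000)
o1: d²=89 > ρ²=64 → inactive
o2: d²=1 ≤ ρ²=64; F_rep = 23·(-1,0)/1² = (-23.0000,0.0000)
F = F_att + ΣF_rep = (-18.5000,-4.5000)
Δp = p'−p = (-0.9250,-0.2250); α = Δx/Fx = (-37/40) / (-37/2) = 1/20
check: Δy/Fy = (-9/40) / (-9/2) = 1/20 ✓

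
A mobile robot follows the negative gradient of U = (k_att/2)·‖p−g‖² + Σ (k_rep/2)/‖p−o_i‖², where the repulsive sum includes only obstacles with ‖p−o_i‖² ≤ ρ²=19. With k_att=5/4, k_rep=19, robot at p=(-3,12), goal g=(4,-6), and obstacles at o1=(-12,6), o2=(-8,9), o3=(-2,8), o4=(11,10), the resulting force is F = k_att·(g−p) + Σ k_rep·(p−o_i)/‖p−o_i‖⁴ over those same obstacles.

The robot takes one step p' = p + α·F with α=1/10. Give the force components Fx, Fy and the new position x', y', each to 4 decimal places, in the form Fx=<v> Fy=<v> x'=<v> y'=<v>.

F_att = 5/4·(g−p) = 5/4·(7,-18) = (8.7500,-22.5000)
o1: d²=117 > ρ²=19 → inactive
o2: d²=34 > ρ²=19 → inactive
o3: d²=17 ≤ ρ²=19; F_rep = 19·(-1,4)/17² = (-0.0657,0.2630)
o4: d²=200 > ρ²=19 → inactive
F = F_att + ΣF_rep = (8.6843,-22.2370)
p' = p + 1/10·F = (-2.1316,9.7763)

Fx=8.6843 Fy=-22.2370 x'=-2.1316 y'=9.7763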